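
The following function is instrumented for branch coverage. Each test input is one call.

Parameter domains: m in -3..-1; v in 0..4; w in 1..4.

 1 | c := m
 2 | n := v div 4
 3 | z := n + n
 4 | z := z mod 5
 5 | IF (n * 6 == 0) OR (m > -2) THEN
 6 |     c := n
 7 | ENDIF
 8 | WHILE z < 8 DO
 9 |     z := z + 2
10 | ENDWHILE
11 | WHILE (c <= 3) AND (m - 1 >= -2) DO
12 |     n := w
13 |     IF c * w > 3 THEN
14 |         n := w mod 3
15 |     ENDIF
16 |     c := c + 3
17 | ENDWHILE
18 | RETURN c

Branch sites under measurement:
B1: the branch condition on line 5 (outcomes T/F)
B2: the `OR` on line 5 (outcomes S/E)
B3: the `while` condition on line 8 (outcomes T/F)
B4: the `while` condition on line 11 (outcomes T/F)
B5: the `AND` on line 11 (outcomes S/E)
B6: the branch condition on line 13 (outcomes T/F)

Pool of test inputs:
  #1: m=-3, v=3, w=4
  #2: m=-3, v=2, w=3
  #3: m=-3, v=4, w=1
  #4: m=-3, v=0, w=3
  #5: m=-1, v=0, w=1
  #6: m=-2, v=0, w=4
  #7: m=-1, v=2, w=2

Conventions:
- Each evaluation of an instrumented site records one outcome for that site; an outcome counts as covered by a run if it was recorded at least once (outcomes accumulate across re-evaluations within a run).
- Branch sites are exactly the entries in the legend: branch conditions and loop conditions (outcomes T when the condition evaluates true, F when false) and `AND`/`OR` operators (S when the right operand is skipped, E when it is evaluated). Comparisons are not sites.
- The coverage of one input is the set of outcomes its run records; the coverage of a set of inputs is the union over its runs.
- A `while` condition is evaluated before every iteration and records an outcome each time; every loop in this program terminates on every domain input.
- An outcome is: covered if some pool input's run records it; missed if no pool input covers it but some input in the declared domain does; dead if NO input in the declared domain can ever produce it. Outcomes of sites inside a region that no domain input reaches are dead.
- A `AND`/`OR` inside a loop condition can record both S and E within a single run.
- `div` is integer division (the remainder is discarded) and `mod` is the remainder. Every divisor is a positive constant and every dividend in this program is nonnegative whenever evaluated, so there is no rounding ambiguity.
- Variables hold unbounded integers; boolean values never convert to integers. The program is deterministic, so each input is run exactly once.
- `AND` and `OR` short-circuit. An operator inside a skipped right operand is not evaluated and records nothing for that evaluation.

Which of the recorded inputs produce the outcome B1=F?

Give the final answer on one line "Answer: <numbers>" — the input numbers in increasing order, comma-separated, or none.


input #1 (m=-3, v=3, w=4): does not produce B1=F
input #2 (m=-3, v=2, w=3): does not produce B1=F
input #3 (m=-3, v=4, w=1): produces B1=F
input #4 (m=-3, v=0, w=3): does not produce B1=F
input #5 (m=-1, v=0, w=1): does not produce B1=F
input #6 (m=-2, v=0, w=4): does not produce B1=F
input #7 (m=-1, v=2, w=2): does not produce B1=F
Answer: 3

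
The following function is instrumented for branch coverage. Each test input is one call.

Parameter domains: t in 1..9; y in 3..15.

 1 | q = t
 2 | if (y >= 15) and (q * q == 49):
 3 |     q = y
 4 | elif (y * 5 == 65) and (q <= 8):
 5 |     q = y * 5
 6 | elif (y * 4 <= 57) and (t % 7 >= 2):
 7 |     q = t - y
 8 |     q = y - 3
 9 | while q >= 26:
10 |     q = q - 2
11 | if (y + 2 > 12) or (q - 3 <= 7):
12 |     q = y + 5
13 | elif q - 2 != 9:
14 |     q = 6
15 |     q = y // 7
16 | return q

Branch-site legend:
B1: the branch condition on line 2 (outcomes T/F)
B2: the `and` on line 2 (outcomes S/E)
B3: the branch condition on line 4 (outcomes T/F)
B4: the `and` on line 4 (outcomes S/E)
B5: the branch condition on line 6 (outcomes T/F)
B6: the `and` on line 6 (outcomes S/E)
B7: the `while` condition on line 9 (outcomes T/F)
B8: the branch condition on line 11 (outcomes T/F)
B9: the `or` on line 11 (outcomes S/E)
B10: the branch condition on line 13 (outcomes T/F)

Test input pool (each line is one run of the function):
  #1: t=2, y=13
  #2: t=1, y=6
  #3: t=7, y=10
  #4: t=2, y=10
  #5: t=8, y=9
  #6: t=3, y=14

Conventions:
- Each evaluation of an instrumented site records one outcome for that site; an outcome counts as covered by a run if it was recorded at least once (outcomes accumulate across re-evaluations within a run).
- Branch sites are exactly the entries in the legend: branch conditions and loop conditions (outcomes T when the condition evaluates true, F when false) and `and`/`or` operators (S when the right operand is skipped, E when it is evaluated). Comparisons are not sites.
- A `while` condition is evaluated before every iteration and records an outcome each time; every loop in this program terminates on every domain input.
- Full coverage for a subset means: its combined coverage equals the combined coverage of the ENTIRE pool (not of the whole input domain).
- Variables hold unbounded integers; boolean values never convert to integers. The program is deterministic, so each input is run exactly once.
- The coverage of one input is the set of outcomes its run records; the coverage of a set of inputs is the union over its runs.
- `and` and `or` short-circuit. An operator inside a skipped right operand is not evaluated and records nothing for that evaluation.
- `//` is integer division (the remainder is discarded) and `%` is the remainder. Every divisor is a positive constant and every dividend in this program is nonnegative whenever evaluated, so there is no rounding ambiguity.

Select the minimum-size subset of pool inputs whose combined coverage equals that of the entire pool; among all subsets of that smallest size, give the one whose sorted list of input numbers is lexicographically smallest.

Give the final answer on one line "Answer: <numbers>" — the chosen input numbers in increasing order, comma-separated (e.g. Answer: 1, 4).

#1 (t=2, y=13) -> B2->S, B1->F, B4->E, B3->T, B7->T, B7->T, B7->T, B7->T, B7->T, B7->T, B7->T, B7->T, B7->T, B7->T, ...; covered: B1=F, B2=S, B3=T, B4=E, B7=T, B7=F, B8=T, B9=S
#2 (t=1, y=6) -> B2->S, B1->F, B4->S, B3->F, B6->E, B5->F, B7->F, B9->E, B8->T; covered: B1=F, B2=S, B3=F, B4=S, B5=F, B6=E, B7=F, B8=T, B9=E
#3 (t=7, y=10) -> B2->S, B1->F, B4->S, B3->F, B6->E, B5->F, B7->F, B9->E, B8->T; covered: B1=F, B2=S, B3=F, B4=S, B5=F, B6=E, B7=F, B8=T, B9=E
#4 (t=2, y=10) -> B2->S, B1->F, B4->S, B3->F, B6->E, B5->T, B7->F, B9->E, B8->T; covered: B1=F, B2=S, B3=F, B4=S, B5=T, B6=E, B7=F, B8=T, B9=E
#5 (t=8, y=9) -> B2->S, B1->F, B4->S, B3->F, B6->E, B5->F, B7->F, B9->E, B8->T; covered: B1=F, B2=S, B3=F, B4=S, B5=F, B6=E, B7=F, B8=T, B9=E
#6 (t=3, y=14) -> B2->S, B1->F, B4->S, B3->F, B6->E, B5->T, B7->F, B9->S, B8->T; covered: B1=F, B2=S, B3=F, B4=S, B5=T, B6=E, B7=F, B8=T, B9=S
union over all inputs: B1=F, B2=S, B3=T, B3=F, B4=S, B4=E, B5=T, B5=F, B6=E, B7=T, B7=F, B8=T, B9=S, B9=E (14 outcomes)
no size-1 subset reaches all 14 outcomes (best union: 9/14)
no size-2 subset reaches all 14 outcomes (best union: 13/14)
at size 3, {1, 2, 4} reaches all 14 outcomes; every lexicographically earlier size-3 subset fails

Answer: 1, 2, 4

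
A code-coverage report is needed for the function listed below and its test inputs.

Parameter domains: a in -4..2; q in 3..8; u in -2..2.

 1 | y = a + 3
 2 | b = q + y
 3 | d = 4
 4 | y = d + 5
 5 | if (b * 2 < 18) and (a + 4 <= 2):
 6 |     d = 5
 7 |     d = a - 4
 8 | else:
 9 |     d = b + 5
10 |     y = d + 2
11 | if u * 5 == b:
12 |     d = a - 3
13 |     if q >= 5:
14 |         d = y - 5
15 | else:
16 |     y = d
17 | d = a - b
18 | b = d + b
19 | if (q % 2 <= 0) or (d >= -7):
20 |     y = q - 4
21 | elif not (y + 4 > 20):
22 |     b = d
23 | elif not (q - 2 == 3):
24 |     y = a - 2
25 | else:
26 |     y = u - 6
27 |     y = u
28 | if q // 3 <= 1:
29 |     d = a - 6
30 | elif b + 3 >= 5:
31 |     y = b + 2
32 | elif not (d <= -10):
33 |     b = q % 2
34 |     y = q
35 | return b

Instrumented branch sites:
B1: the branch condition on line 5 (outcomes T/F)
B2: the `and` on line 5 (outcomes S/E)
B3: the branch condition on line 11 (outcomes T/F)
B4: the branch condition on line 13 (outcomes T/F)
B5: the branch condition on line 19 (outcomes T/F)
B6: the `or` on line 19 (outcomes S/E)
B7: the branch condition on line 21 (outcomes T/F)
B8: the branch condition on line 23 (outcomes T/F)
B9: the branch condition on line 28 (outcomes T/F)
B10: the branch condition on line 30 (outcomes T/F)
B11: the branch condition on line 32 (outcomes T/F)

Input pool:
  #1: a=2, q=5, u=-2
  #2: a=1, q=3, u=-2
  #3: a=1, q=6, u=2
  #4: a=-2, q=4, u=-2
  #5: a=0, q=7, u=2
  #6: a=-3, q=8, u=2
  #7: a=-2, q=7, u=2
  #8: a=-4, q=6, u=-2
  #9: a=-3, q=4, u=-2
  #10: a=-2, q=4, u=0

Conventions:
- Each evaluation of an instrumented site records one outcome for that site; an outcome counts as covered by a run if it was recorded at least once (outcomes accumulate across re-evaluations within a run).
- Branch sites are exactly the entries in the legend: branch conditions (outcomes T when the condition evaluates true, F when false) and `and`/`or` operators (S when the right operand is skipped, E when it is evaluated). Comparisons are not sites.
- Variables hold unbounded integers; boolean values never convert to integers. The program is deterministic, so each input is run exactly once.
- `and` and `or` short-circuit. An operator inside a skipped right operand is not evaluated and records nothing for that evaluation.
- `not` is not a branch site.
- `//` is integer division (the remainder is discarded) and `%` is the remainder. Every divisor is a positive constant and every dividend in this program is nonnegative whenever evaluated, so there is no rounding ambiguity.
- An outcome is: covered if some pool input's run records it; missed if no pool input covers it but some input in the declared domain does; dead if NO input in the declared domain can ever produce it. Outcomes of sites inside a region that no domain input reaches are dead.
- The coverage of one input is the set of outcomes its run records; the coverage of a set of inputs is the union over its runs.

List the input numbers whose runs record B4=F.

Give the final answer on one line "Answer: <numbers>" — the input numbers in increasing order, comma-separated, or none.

input #1 (a=2, q=5, u=-2): never hits B4=F
input #2 (a=1, q=3, u=-2): never hits B4=F
input #3 (a=1, q=6, u=2): never hits B4=F
input #4 (a=-2, q=4, u=-2): never hits B4=F
input #5 (a=0, q=7, u=2): never hits B4=F
input #6 (a=-3, q=8, u=2): never hits B4=F
input #7 (a=-2, q=7, u=2): never hits B4=F
input #8 (a=-4, q=6, u=-2): never hits B4=F
input #9 (a=-3, q=4, u=-2): never hits B4=F
input #10 (a=-2, q=4, u=0): never hits B4=F

Answer: none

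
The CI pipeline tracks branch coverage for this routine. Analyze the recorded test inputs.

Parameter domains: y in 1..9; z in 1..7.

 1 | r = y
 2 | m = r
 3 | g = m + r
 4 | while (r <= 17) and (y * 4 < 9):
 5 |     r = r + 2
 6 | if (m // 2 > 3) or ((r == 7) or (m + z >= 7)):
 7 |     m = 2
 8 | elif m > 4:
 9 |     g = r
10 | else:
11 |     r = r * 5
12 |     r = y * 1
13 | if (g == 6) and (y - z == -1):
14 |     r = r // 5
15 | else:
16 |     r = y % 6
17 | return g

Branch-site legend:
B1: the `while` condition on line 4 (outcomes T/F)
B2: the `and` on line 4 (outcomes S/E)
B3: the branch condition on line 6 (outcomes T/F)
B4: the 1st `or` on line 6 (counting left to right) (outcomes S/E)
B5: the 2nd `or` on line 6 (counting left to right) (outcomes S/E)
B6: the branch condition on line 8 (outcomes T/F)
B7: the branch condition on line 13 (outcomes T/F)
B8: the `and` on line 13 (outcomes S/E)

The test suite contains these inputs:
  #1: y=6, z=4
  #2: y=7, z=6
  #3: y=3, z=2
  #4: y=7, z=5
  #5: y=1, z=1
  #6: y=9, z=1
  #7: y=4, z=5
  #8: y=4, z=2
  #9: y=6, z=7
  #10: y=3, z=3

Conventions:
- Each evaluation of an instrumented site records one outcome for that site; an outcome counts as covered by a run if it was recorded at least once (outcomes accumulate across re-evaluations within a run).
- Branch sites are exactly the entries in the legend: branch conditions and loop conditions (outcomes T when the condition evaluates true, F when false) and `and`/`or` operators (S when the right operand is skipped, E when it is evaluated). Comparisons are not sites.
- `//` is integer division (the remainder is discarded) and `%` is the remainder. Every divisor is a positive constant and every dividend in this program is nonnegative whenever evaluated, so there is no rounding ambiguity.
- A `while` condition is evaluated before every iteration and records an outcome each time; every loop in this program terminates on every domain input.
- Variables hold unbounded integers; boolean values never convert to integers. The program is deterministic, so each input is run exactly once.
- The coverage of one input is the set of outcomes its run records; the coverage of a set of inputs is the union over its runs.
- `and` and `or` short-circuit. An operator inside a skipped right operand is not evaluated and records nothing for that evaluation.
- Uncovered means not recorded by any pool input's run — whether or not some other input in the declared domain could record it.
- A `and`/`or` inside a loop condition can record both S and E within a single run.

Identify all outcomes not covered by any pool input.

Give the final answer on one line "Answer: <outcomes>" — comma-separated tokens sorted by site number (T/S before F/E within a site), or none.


test 1 (y=6, z=4) fires B2->E, B1->F, B4->E, B5->E, B3->T, B8->S, B7->F; hits B1=F, B2=E, B3=T, B4=E, B5=E, B7=F, B8=S
test 2 (y=7, z=6) fires B2->E, B1->F, B4->E, B5->S, B3->T, B8->S, B7->F; hits B1=F, B2=E, B3=T, B4=E, B5=S, B7=F, B8=S
test 3 (y=3, z=2) fires B2->E, B1->F, B4->E, B5->E, B3->F, B6->F, B8->E, B7->F; hits B1=F, B2=E, B3=F, B4=E, B5=E, B6=F, B7=F, B8=E
test 4 (y=7, z=5) fires B2->E, B1->F, B4->E, B5->S, B3->T, B8->S, B7->F; hits B1=F, B2=E, B3=T, B4=E, B5=S, B7=F, B8=S
test 5 (y=1, z=1) fires B2->E, B1->T, B2->E, B1->T, B2->E, B1->T, B2->E, B1->T, B2->E, B1->T, B2->E, B1->T, B2->E, B1->T, ...; hits B1=T, B1=F, B2=S, B2=E, B3=F, B4=E, B5=E, B6=F, B7=F, B8=S
test 6 (y=9, z=1) fires B2->E, B1->F, B4->S, B3->T, B8->S, B7->F; hits B1=F, B2=E, B3=T, B4=S, B7=F, B8=S
test 7 (y=4, z=5) fires B2->E, B1->F, B4->E, B5->E, B3->T, B8->S, B7->F; hits B1=F, B2=E, B3=T, B4=E, B5=E, B7=F, B8=S
test 8 (y=4, z=2) fires B2->E, B1->F, B4->E, B5->E, B3->F, B6->F, B8->S, B7->F; hits B1=F, B2=E, B3=F, B4=E, B5=E, B6=F, B7=F, B8=S
test 9 (y=6, z=7) fires B2->E, B1->F, B4->E, B5->E, B3->T, B8->S, B7->F; hits B1=F, B2=E, B3=T, B4=E, B5=E, B7=F, B8=S
test 10 (y=3, z=3) fires B2->E, B1->F, B4->E, B5->E, B3->F, B6->F, B8->E, B7->F; hits B1=F, B2=E, B3=F, B4=E, B5=E, B6=F, B7=F, B8=E
union over the pool: B1=T, B1=F, B2=S, B2=E, B3=T, B3=F, B4=S, B4=E, B5=S, B5=E, B6=F, B7=F, B8=S, B8=E
uncovered (2 of 16): B6=T, B7=T
Answer: B6=T, B7=T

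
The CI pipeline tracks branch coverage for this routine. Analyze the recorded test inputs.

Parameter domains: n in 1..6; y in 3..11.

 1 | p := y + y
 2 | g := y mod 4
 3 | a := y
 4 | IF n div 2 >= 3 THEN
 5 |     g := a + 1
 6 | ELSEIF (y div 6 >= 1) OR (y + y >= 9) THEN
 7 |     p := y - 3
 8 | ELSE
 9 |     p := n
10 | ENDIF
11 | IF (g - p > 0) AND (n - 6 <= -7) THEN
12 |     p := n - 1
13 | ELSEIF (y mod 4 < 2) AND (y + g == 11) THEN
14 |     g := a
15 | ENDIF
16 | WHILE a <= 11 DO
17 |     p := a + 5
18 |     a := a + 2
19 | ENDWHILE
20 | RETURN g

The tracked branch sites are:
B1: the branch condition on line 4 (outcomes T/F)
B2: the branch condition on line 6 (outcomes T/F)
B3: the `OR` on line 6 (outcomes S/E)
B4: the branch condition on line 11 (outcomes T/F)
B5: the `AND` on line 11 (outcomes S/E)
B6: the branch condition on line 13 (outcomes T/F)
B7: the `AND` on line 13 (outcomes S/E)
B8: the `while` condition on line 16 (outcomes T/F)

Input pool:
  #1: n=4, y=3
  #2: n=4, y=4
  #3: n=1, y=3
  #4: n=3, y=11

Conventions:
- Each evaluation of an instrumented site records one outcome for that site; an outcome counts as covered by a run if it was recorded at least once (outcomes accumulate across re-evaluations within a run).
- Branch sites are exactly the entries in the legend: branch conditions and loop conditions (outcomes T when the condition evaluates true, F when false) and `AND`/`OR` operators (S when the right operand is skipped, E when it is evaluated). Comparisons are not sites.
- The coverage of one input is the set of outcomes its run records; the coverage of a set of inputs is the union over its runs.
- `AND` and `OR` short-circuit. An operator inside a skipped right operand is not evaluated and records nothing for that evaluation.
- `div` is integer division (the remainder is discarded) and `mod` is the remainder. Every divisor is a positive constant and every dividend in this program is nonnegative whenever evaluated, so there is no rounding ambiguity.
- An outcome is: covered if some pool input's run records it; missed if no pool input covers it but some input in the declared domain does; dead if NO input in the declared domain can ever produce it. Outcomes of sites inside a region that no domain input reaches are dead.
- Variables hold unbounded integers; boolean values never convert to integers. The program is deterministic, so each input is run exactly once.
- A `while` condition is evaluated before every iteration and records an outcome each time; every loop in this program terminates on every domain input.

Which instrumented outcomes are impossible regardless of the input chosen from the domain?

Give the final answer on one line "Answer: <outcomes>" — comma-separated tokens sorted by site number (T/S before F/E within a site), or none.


checking every outcome against all 54 domain inputs:
  B4=T: never recorded by any domain input -> dead
  reachable outcomes have witnesses, e.g. B1=T (e.g. n=6, y=3), B1=F (e.g. n=1, y=3), B2=T (e.g. n=1, y=5), B2=F (e.g. n=1, y=3)
Answer: B4=T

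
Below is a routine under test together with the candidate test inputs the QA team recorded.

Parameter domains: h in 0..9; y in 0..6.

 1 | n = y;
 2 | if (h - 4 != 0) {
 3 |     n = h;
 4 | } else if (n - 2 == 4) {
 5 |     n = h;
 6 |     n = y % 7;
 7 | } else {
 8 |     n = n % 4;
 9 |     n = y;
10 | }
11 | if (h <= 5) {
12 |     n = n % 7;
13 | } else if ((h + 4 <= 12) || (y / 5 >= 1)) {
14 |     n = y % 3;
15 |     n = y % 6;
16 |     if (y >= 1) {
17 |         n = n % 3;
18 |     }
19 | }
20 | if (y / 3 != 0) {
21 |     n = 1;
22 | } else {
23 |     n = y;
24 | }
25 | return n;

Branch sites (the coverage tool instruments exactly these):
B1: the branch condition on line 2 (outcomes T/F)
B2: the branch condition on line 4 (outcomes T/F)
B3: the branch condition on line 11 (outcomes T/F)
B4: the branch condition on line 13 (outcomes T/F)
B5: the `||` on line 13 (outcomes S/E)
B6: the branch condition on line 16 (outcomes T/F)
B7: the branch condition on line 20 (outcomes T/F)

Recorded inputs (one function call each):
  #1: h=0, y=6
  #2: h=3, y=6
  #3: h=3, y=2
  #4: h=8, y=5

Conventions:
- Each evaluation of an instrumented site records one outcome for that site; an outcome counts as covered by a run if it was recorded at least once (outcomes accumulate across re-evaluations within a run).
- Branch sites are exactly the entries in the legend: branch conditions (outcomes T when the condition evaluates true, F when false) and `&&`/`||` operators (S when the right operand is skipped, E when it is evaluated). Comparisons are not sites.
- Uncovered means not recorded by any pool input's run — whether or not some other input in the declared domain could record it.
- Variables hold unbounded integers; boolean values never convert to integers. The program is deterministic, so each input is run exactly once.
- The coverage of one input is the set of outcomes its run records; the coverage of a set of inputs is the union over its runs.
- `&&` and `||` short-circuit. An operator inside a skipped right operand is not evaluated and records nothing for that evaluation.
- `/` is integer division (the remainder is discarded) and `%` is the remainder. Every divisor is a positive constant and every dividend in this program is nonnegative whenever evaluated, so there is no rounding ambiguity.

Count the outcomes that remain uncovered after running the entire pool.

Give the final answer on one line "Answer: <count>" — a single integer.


#1 (h=0, y=6) -> covered: B1=T, B3=T, B7=T
#2 (h=3, y=6) -> covered: B1=T, B3=T, B7=T
#3 (h=3, y=2) -> covered: B1=T, B3=T, B7=F
#4 (h=8, y=5) -> covered: B1=T, B3=F, B4=T, B5=S, B6=T, B7=T
union over the pool: B1=T, B3=T, B3=F, B4=T, B5=S, B6=T, B7=T, B7=F
uncovered (6 of 14): B1=F, B2=T, B2=F, B4=F, B5=E, B6=F
Answer: 6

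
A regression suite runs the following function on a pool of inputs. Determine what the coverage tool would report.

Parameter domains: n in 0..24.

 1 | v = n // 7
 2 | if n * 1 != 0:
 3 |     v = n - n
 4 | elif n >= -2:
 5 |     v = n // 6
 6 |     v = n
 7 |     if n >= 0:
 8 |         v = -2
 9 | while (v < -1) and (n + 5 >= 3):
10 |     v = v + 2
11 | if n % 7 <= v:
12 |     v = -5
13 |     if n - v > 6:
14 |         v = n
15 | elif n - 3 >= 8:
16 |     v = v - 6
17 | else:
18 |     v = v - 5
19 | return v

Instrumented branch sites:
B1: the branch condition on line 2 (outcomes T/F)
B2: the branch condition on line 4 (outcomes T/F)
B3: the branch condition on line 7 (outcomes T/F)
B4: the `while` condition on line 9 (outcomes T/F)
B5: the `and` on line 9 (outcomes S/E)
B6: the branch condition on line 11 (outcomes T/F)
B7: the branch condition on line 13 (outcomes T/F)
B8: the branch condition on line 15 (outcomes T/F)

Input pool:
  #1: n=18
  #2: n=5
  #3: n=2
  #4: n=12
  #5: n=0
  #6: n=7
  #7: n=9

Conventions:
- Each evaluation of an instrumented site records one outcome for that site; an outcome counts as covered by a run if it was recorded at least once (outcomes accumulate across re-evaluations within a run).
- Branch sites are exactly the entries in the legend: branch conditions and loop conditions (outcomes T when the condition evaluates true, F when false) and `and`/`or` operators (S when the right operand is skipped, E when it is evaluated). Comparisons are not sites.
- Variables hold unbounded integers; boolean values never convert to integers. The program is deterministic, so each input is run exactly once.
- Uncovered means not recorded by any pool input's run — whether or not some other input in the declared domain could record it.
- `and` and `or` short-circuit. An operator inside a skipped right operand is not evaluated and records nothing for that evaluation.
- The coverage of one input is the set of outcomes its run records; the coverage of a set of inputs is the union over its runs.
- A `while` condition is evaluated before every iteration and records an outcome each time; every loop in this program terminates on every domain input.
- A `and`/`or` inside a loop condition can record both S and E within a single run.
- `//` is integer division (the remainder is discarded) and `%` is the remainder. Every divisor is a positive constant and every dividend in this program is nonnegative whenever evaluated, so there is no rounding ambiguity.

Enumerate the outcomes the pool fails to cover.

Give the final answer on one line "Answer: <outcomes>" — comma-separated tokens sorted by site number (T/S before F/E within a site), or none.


input #1, n=18: events B1->T, B5->S, B4->F, B6->F, B8->T; outcomes B1=T, B4=F, B5=S, B6=F, B8=T
input #2, n=5: events B1->T, B5->S, B4->F, B6->F, B8->F; outcomes B1=T, B4=F, B5=S, B6=F, B8=F
input #3, n=2: events B1->T, B5->S, B4->F, B6->F, B8->F; outcomes B1=T, B4=F, B5=S, B6=F, B8=F
input #4, n=12: events B1->T, B5->S, B4->F, B6->F, B8->T; outcomes B1=T, B4=F, B5=S, B6=F, B8=T
input #5, n=0: events B1->F, B2->T, B3->T, B5->E, B4->T, B5->S, B4->F, B6->T, B7->F; outcomes B1=F, B2=T, B3=T, B4=T, B4=F, B5=S, B5=E, B6=T, B7=F
input #6, n=7: events B1->T, B5->S, B4->F, B6->T, B7->T; outcomes B1=T, B4=F, B5=S, B6=T, B7=T
input #7, n=9: events B1->T, B5->S, B4->F, B6->F, B8->F; outcomes B1=T, B4=F, B5=S, B6=F, B8=F
union over the pool: B1=T, B1=F, B2=T, B3=T, B4=T, B4=F, B5=S, B5=E, B6=T, B6=F, B7=T, B7=F, B8=T, B8=F
uncovered (2 of 16): B2=F, B3=F
Answer: B2=F, B3=F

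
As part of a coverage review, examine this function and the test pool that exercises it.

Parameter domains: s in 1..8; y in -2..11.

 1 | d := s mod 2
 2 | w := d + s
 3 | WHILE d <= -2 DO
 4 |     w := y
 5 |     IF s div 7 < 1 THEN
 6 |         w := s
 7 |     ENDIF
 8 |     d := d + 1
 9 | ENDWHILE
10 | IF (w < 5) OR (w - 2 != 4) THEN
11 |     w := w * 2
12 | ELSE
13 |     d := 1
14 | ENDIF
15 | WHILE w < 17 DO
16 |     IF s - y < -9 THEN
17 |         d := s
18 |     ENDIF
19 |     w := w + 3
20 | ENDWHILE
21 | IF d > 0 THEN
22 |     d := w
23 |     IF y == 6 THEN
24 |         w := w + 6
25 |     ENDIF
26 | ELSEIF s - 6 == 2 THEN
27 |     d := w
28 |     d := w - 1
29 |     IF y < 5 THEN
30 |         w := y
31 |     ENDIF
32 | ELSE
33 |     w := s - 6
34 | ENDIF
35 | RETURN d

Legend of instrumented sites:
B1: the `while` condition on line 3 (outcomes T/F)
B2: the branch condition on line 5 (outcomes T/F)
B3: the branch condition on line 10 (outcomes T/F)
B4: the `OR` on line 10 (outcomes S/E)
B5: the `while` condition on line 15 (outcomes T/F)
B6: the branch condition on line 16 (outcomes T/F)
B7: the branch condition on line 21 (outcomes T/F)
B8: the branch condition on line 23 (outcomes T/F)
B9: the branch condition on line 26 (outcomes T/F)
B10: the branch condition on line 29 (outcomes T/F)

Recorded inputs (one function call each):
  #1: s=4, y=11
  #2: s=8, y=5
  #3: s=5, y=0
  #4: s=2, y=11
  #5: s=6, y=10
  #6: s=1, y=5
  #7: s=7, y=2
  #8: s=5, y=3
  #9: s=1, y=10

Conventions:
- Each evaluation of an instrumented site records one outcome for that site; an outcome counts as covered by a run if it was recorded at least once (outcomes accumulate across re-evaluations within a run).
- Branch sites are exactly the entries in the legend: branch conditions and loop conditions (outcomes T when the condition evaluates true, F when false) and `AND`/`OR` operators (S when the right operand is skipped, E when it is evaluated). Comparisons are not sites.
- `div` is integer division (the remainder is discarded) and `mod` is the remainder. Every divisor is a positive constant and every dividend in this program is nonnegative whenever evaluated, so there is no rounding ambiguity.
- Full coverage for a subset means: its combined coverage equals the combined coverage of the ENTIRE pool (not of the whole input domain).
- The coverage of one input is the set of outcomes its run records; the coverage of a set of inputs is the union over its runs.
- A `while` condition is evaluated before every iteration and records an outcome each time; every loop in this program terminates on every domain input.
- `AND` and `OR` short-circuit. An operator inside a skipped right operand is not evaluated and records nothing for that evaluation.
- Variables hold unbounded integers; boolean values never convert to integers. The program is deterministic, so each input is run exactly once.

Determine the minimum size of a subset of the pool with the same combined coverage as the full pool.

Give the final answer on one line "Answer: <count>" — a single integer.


#1 (s=4, y=11) -> covered: B1=F, B3=T, B4=S, B5=T, B5=F, B6=F, B7=F, B9=F
#2 (s=8, y=5) -> covered: B1=F, B3=T, B4=E, B5=T, B5=F, B6=F, B7=F, B9=T, B10=F
#3 (s=5, y=0) -> covered: B1=F, B3=F, B4=E, B5=T, B5=F, B6=F, B7=T, B8=F
#4 (s=2, y=11) -> covered: B1=F, B3=T, B4=S, B5=T, B5=F, B6=F, B7=F, B9=F
#5 (s=6, y=10) -> covered: B1=F, B3=F, B4=E, B5=T, B5=F, B6=F, B7=T, B8=F
#6 (s=1, y=5) -> covered: B1=F, B3=T, B4=S, B5=T, B5=F, B6=F, B7=T, B8=F
#7 (s=7, y=2) -> covered: B1=F, B3=T, B4=E, B5=T, B5=F, B6=F, B7=T, B8=F
#8 (s=5, y=3) -> covered: B1=F, B3=F, B4=E, B5=T, B5=F, B6=F, B7=T, B8=F
#9 (s=1, y=10) -> covered: B1=F, B3=T, B4=S, B5=T, B5=F, B6=F, B7=T, B8=F
union over all inputs: B1=F, B3=T, B3=F, B4=S, B4=E, B5=T, B5=F, B6=F, B7=T, B7=F, B8=F, B9=T, B9=F, B10=F (14 outcomes)
checked all size-1 subsets: none covers 14 outcomes (max 9/14)
checked all size-2 subsets: none covers 14 outcomes (max 12/14)
the canonical winner is {1, 2, 3}: size 3, full 14-outcome coverage, earliest index list among size-3 covers
Answer: 3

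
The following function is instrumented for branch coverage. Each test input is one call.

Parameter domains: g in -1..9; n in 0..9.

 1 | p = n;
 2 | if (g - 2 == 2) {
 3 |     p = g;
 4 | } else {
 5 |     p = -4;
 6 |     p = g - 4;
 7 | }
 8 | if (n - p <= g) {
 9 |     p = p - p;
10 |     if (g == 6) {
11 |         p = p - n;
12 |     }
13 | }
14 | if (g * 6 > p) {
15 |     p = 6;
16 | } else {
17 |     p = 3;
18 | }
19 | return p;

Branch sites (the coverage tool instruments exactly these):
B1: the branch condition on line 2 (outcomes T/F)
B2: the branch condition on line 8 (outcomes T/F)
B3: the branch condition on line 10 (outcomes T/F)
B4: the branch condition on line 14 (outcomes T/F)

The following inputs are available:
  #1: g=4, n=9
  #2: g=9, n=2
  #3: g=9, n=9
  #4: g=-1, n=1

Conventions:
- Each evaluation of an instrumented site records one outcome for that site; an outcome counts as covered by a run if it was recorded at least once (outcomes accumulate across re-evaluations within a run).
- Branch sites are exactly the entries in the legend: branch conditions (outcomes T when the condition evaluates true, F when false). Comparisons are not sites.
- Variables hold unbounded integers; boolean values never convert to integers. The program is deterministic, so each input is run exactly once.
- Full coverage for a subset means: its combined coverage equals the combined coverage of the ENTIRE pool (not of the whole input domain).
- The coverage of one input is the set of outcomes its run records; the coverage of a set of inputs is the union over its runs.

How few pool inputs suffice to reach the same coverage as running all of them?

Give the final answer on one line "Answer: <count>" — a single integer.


test 1 (g=4, n=9) fires B1->T, B2->F, B4->T; hits B1=T, B2=F, B4=T
test 2 (g=9, n=2) fires B1->F, B2->T, B3->F, B4->T; hits B1=F, B2=T, B3=F, B4=T
test 3 (g=9, n=9) fires B1->F, B2->T, B3->F, B4->T; hits B1=F, B2=T, B3=F, B4=T
test 4 (g=-1, n=1) fires B1->F, B2->F, B4->F; hits B1=F, B2=F, B4=F
pool-wide coverage (7 outcomes): B1=T, B1=F, B2=T, B2=F, B3=F, B4=T, B4=F
checked all size-1 subsets: none covers 7 outcomes (max 4/7)
checked all size-2 subsets: none covers 7 outcomes (max 6/7)
inputs {1, 2, 4} (size 3) cover everything; no size-3 subset with a lexicographically smaller index list covers all 7
Answer: 3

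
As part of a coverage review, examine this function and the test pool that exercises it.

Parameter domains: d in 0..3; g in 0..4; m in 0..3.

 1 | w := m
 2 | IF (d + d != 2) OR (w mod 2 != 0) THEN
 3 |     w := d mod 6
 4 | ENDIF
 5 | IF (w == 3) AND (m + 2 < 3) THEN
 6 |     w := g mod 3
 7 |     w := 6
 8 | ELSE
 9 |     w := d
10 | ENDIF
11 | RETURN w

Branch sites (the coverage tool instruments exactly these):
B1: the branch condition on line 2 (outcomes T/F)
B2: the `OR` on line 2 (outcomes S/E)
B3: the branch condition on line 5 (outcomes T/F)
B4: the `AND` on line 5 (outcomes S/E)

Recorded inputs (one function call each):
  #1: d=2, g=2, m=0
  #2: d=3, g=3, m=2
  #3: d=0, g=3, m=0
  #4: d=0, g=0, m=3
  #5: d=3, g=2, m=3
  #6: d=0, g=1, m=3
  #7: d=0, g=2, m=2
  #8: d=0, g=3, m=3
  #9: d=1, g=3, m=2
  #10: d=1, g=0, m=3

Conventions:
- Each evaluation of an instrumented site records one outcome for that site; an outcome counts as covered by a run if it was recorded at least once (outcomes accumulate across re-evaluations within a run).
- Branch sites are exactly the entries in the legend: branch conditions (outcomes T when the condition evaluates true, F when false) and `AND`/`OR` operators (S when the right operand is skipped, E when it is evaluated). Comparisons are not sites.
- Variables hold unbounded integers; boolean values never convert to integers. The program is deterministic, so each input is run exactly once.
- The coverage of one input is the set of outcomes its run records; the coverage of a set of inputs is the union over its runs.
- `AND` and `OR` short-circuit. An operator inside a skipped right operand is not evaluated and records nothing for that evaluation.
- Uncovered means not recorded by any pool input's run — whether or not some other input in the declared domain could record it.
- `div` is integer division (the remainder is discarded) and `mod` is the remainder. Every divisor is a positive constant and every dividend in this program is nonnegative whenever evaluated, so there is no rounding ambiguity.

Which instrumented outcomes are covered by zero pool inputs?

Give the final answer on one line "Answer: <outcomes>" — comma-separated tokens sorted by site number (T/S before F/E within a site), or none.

#1 (d=2, g=2, m=0) -> covered: B1=T, B2=S, B3=F, B4=S
#2 (d=3, g=3, m=2) -> covered: B1=T, B2=S, B3=F, B4=E
#3 (d=0, g=3, m=0) -> covered: B1=T, B2=S, B3=F, B4=S
#4 (d=0, g=0, m=3) -> covered: B1=T, B2=S, B3=F, B4=S
#5 (d=3, g=2, m=3) -> covered: B1=T, B2=S, B3=F, B4=E
#6 (d=0, g=1, m=3) -> covered: B1=T, B2=S, B3=F, B4=S
#7 (d=0, g=2, m=2) -> covered: B1=T, B2=S, B3=F, B4=S
#8 (d=0, g=3, m=3) -> covered: B1=T, B2=S, B3=F, B4=S
#9 (d=1, g=3, m=2) -> covered: B1=F, B2=E, B3=F, B4=S
#10 (d=1, g=0, m=3) -> covered: B1=T, B2=E, B3=F, B4=S
union over the pool: B1=T, B1=F, B2=S, B2=E, B3=F, B4=S, B4=E
uncovered (1 of 8): B3=T

Answer: B3=T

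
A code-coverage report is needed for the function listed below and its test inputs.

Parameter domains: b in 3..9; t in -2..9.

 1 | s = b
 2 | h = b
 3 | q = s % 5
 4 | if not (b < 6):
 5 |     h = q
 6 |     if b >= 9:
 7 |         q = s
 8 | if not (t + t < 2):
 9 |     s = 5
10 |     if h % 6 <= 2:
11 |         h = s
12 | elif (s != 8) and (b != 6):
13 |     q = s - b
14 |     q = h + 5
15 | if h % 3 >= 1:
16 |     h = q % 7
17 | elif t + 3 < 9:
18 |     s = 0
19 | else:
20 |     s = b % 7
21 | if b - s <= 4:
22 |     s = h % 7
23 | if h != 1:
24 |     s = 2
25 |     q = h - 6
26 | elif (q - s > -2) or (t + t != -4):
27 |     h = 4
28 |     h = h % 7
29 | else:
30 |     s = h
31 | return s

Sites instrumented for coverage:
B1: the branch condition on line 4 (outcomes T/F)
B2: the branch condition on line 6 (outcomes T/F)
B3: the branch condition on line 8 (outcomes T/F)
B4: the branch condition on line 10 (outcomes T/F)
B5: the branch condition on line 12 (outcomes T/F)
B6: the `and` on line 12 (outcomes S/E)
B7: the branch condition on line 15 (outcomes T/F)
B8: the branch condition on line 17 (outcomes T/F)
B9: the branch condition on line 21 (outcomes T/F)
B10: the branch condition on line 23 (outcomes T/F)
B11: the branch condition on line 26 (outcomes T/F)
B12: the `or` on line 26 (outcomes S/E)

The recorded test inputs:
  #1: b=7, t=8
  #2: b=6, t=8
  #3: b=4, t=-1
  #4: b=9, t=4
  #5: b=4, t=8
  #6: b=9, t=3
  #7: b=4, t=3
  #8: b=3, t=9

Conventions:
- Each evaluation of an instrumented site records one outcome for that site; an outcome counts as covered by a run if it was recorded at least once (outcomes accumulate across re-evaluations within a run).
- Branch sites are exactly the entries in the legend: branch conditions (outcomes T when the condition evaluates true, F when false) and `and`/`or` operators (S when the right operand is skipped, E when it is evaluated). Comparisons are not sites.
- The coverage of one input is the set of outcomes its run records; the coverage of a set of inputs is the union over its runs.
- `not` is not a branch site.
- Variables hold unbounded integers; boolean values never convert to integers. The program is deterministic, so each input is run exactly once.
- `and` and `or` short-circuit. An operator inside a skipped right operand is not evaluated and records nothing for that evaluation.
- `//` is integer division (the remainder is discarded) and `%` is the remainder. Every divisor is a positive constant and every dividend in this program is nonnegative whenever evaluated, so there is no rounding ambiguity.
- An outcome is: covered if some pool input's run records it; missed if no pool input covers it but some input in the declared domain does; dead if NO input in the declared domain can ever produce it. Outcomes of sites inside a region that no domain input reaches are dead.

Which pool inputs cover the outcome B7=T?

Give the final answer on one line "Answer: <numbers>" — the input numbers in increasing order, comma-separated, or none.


input #1 (b=7, t=8): covers B7=T
input #2 (b=6, t=8): covers B7=T
input #3 (b=4, t=-1): covers B7=T
input #4 (b=9, t=4): covers B7=T
input #5 (b=4, t=8): covers B7=T
input #6 (b=9, t=3): covers B7=T
input #7 (b=4, t=3): covers B7=T
input #8 (b=3, t=9): misses B7=T
Answer: 1, 2, 3, 4, 5, 6, 7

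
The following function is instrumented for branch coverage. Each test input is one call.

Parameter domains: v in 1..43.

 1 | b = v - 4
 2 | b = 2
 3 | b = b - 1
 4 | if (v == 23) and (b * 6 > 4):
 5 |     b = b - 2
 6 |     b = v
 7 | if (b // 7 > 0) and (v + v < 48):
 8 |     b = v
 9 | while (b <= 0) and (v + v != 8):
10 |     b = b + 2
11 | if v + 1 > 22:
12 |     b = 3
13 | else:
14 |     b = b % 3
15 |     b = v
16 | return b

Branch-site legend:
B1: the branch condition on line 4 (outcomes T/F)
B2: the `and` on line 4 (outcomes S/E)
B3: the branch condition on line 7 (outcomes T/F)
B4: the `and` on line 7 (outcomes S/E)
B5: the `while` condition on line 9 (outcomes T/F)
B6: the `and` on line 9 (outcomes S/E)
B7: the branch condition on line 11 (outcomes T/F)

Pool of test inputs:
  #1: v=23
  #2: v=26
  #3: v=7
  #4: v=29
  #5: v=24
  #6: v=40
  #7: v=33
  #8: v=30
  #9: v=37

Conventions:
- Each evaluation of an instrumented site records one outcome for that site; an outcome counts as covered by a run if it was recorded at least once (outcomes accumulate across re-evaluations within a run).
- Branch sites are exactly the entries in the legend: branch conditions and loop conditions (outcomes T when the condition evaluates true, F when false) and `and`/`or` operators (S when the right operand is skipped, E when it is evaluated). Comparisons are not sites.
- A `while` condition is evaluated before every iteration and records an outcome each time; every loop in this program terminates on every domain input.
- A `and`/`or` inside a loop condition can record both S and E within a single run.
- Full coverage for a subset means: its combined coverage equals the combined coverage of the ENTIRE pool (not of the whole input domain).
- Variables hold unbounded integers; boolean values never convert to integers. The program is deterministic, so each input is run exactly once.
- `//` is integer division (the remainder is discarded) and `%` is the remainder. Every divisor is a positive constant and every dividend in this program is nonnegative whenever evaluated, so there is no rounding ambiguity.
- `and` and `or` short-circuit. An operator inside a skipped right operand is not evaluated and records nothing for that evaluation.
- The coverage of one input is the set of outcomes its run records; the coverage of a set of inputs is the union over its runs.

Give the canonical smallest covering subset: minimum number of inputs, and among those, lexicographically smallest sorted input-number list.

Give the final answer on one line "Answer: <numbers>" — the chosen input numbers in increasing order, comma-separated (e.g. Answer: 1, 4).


input #1, v=23: events B2->E, B1->T, B4->E, B3->T, B6->S, B5->F, B7->T; outcomes B1=T, B2=E, B3=T, B4=E, B5=F, B6=S, B7=T
input #2, v=26: events B2->S, B1->F, B4->S, B3->F, B6->S, B5->F, B7->T; outcomes B1=F, B2=S, B3=F, B4=S, B5=F, B6=S, B7=T
input #3, v=7: events B2->S, B1->F, B4->S, B3->F, B6->S, B5->F, B7->F; outcomes B1=F, B2=S, B3=F, B4=S, B5=F, B6=S, B7=F
input #4, v=29: events B2->S, B1->F, B4->S, B3->F, B6->S, B5->F, B7->T; outcomes B1=F, B2=S, B3=F, B4=S, B5=F, B6=S, B7=T
input #5, v=24: events B2->S, B1->F, B4->S, B3->F, B6->S, B5->F, B7->T; outcomes B1=F, B2=S, B3=F, B4=S, B5=F, B6=S, B7=T
input #6, v=40: events B2->S, B1->F, B4->S, B3->F, B6->S, B5->F, B7->T; outcomes B1=F, B2=S, B3=F, B4=S, B5=F, B6=S, B7=T
input #7, v=33: events B2->S, B1->F, B4->S, B3->F, B6->S, B5->F, B7->T; outcomes B1=F, B2=S, B3=F, B4=S, B5=F, B6=S, B7=T
input #8, v=30: events B2->S, B1->F, B4->S, B3->F, B6->S, B5->F, B7->T; outcomes B1=F, B2=S, B3=F, B4=S, B5=F, B6=S, B7=T
input #9, v=37: events B2->S, B1->F, B4->S, B3->F, B6->S, B5->F, B7->T; outcomes B1=F, B2=S, B3=F, B4=S, B5=F, B6=S, B7=T
pool-wide coverage (12 outcomes): B1=T, B1=F, B2=S, B2=E, B3=T, B3=F, B4=S, B4=E, B5=F, B6=S, B7=T, B7=F
no size-1 subset reaches all 12 outcomes (best union: 7/12)
the canonical winner is {1, 3}: size 2, full 12-outcome coverage, earliest index list among size-2 covers
Answer: 1, 3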